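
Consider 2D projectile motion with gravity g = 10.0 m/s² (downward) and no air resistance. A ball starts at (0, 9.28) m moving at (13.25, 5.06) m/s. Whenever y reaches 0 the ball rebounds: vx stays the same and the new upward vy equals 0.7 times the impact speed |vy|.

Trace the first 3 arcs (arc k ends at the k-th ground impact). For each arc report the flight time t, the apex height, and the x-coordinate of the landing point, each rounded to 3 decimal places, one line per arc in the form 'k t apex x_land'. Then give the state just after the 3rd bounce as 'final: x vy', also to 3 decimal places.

1 1.959 10.560 25.961
2 2.035 5.174 52.919
3 1.424 2.535 71.790
final: 71.790 4.985

Arc 1: start y=9.280, vy=5.060 → t=1.959, apex=10.560, x_land=25.961, impact vy=-14.533
  bounce: vy ← 0.7·14.533 = 10.173
Arc 2: start y=0.000, vy=10.173 → t=2.035, apex=5.174, x_land=52.919, impact vy=-10.173
  bounce: vy ← 0.7·10.173 = 7.121
Arc 3: start y=0.000, vy=7.121 → t=1.424, apex=2.535, x_land=71.790, impact vy=-7.121
  bounce: vy ← 0.7·7.121 = 4.985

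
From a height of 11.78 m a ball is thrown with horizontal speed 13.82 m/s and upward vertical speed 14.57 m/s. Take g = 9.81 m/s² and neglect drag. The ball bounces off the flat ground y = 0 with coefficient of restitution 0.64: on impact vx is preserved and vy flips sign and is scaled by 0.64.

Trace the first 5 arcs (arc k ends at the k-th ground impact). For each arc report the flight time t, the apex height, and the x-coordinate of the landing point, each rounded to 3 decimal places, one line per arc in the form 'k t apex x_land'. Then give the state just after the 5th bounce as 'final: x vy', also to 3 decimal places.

Arc 1: start y=11.780, vy=14.570 → t=3.632, apex=22.600, x_land=50.191, impact vy=-21.057
  bounce: vy ← 0.64·21.057 = 13.477
Arc 2: start y=0.000, vy=13.477 → t=2.748, apex=9.257, x_land=88.161, impact vy=-13.477
  bounce: vy ← 0.64·13.477 = 8.625
Arc 3: start y=0.000, vy=8.625 → t=1.758, apex=3.792, x_land=112.463, impact vy=-8.625
  bounce: vy ← 0.64·8.625 = 5.520
Arc 4: start y=0.000, vy=5.520 → t=1.125, apex=1.553, x_land=128.016, impact vy=-5.520
  bounce: vy ← 0.64·5.520 = 3.533
Arc 5: start y=0.000, vy=3.533 → t=0.720, apex=0.636, x_land=137.970, impact vy=-3.533
  bounce: vy ← 0.64·3.533 = 2.261

1 3.632 22.600 50.191
2 2.748 9.257 88.161
3 1.758 3.792 112.463
4 1.125 1.553 128.016
5 0.720 0.636 137.970
final: 137.970 2.261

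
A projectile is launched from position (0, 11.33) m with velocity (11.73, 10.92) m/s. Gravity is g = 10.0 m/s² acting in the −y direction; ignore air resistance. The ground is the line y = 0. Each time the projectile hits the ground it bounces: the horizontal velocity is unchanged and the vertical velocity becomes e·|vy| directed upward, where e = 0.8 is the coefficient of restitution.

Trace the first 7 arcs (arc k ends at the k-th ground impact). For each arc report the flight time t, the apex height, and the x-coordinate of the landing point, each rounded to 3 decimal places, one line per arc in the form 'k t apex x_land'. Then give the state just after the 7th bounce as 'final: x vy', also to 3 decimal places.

Arc 1: start y=11.330, vy=10.920 → t=2.952, apex=17.292, x_land=34.623, impact vy=-18.597
  bounce: vy ← 0.8·18.597 = 14.878
Arc 2: start y=0.000, vy=14.878 → t=2.976, apex=11.067, x_land=69.526, impact vy=-14.878
  bounce: vy ← 0.8·14.878 = 11.902
Arc 3: start y=0.000, vy=11.902 → t=2.380, apex=7.083, x_land=97.448, impact vy=-11.902
  bounce: vy ← 0.8·11.902 = 9.522
Arc 4: start y=0.000, vy=9.522 → t=1.904, apex=4.533, x_land=119.786, impact vy=-9.522
  bounce: vy ← 0.8·9.522 = 7.617
Arc 5: start y=0.000, vy=7.617 → t=1.523, apex=2.901, x_land=137.656, impact vy=-7.617
  bounce: vy ← 0.8·7.617 = 6.094
Arc 6: start y=0.000, vy=6.094 → t=1.219, apex=1.857, x_land=151.952, impact vy=-6.094
  bounce: vy ← 0.8·6.094 = 4.875
Arc 7: start y=0.000, vy=4.875 → t=0.975, apex=1.188, x_land=163.389, impact vy=-4.875
  bounce: vy ← 0.8·4.875 = 3.900

1 2.952 17.292 34.623
2 2.976 11.067 69.526
3 2.380 7.083 97.448
4 1.904 4.533 119.786
5 1.523 2.901 137.656
6 1.219 1.857 151.952
7 0.975 1.188 163.389
final: 163.389 3.900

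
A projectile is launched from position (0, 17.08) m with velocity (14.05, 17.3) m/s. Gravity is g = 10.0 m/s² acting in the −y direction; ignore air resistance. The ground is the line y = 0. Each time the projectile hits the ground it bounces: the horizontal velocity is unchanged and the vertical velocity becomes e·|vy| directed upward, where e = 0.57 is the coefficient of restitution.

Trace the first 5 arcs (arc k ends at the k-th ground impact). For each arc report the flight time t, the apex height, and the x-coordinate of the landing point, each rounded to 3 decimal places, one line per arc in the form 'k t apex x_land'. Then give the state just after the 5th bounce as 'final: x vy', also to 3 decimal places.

1 4.262 32.044 59.875
2 2.886 10.411 100.424
3 1.645 3.383 123.536
4 0.938 1.099 136.710
5 0.534 0.357 144.219
final: 144.219 1.523

Arc 1: start y=17.080, vy=17.300 → t=4.262, apex=32.044, x_land=59.875, impact vy=-25.316
  bounce: vy ← 0.57·25.316 = 14.430
Arc 2: start y=0.000, vy=14.430 → t=2.886, apex=10.411, x_land=100.424, impact vy=-14.430
  bounce: vy ← 0.57·14.430 = 8.225
Arc 3: start y=0.000, vy=8.225 → t=1.645, apex=3.383, x_land=123.536, impact vy=-8.225
  bounce: vy ← 0.57·8.225 = 4.688
Arc 4: start y=0.000, vy=4.688 → t=0.938, apex=1.099, x_land=136.710, impact vy=-4.688
  bounce: vy ← 0.57·4.688 = 2.672
Arc 5: start y=0.000, vy=2.672 → t=0.534, apex=0.357, x_land=144.219, impact vy=-2.672
  bounce: vy ← 0.57·2.672 = 1.523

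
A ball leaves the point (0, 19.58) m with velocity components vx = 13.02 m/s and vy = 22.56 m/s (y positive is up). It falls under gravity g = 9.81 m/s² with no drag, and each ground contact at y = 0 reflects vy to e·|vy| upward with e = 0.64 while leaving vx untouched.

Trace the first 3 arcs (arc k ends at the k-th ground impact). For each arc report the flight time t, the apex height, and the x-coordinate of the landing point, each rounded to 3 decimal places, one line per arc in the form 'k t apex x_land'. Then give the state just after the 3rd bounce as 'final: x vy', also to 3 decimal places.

Arc 1: start y=19.580, vy=22.560 → t=5.346, apex=45.521, x_land=69.606, impact vy=-29.885
  bounce: vy ← 0.64·29.885 = 19.126
Arc 2: start y=0.000, vy=19.126 → t=3.899, apex=18.645, x_land=120.376, impact vy=-19.126
  bounce: vy ← 0.64·19.126 = 12.241
Arc 3: start y=0.000, vy=12.241 → t=2.496, apex=7.637, x_land=152.868, impact vy=-12.241
  bounce: vy ← 0.64·12.241 = 7.834

1 5.346 45.521 69.606
2 3.899 18.645 120.376
3 2.496 7.637 152.868
final: 152.868 7.834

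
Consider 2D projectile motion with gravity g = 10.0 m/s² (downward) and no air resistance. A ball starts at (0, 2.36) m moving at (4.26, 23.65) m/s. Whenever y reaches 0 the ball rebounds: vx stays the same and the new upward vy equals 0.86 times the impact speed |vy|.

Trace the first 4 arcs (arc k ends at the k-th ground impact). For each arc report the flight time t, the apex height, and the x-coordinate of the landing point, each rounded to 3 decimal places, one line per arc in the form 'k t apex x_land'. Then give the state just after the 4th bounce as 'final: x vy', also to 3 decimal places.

Arc 1: start y=2.360, vy=23.650 → t=4.828, apex=30.326, x_land=20.566, impact vy=-24.628
  bounce: vy ← 0.86·24.628 = 21.180
Arc 2: start y=0.000, vy=21.180 → t=4.236, apex=22.429, x_land=38.611, impact vy=-21.180
  bounce: vy ← 0.86·21.180 = 18.215
Arc 3: start y=0.000, vy=18.215 → t=3.643, apex=16.589, x_land=54.130, impact vy=-18.215
  bounce: vy ← 0.86·18.215 = 15.665
Arc 4: start y=0.000, vy=15.665 → t=3.133, apex=12.269, x_land=67.477, impact vy=-15.665
  bounce: vy ← 0.86·15.665 = 13.472

1 4.828 30.326 20.566
2 4.236 22.429 38.611
3 3.643 16.589 54.130
4 3.133 12.269 67.477
final: 67.477 13.472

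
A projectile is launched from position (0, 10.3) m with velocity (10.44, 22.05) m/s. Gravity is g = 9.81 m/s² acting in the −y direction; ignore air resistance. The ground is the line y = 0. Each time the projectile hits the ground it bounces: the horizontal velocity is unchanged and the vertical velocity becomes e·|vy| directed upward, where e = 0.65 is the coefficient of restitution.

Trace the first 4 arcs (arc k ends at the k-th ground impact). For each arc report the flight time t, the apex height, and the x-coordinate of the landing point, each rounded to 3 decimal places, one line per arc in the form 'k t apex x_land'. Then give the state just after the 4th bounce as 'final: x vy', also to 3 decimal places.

Arc 1: start y=10.300, vy=22.050 → t=4.922, apex=35.081, x_land=51.386, impact vy=-26.235
  bounce: vy ← 0.65·26.235 = 17.053
Arc 2: start y=0.000, vy=17.053 → t=3.477, apex=14.822, x_land=87.682, impact vy=-17.053
  bounce: vy ← 0.65·17.053 = 11.084
Arc 3: start y=0.000, vy=11.084 → t=2.260, apex=6.262, x_land=111.275, impact vy=-11.084
  bounce: vy ← 0.65·11.084 = 7.205
Arc 4: start y=0.000, vy=7.205 → t=1.469, apex=2.646, x_land=126.610, impact vy=-7.205
  bounce: vy ← 0.65·7.205 = 4.683

1 4.922 35.081 51.386
2 3.477 14.822 87.682
3 2.260 6.262 111.275
4 1.469 2.646 126.610
final: 126.610 4.683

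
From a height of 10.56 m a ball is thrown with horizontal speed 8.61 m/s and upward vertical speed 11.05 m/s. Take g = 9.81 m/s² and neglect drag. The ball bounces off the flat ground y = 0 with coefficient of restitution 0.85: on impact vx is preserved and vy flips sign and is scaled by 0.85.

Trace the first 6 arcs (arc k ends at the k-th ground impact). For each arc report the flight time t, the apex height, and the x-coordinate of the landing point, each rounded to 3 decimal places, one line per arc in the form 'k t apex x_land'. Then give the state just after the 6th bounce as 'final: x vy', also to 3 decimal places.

1 2.976 16.783 25.625
2 3.145 12.126 52.700
3 2.673 8.761 75.714
4 2.272 6.330 95.276
5 1.931 4.573 111.904
6 1.642 3.304 126.037
final: 126.037 6.844

Arc 1: start y=10.560, vy=11.050 → t=2.976, apex=16.783, x_land=25.625, impact vy=-18.146
  bounce: vy ← 0.85·18.146 = 15.424
Arc 2: start y=0.000, vy=15.424 → t=3.145, apex=12.126, x_land=52.700, impact vy=-15.424
  bounce: vy ← 0.85·15.424 = 13.111
Arc 3: start y=0.000, vy=13.111 → t=2.673, apex=8.761, x_land=75.714, impact vy=-13.111
  bounce: vy ← 0.85·13.111 = 11.144
Arc 4: start y=0.000, vy=11.144 → t=2.272, apex=6.330, x_land=95.276, impact vy=-11.144
  bounce: vy ← 0.85·11.144 = 9.473
Arc 5: start y=0.000, vy=9.473 → t=1.931, apex=4.573, x_land=111.904, impact vy=-9.473
  bounce: vy ← 0.85·9.473 = 8.052
Arc 6: start y=0.000, vy=8.052 → t=1.642, apex=3.304, x_land=126.037, impact vy=-8.052
  bounce: vy ← 0.85·8.052 = 6.844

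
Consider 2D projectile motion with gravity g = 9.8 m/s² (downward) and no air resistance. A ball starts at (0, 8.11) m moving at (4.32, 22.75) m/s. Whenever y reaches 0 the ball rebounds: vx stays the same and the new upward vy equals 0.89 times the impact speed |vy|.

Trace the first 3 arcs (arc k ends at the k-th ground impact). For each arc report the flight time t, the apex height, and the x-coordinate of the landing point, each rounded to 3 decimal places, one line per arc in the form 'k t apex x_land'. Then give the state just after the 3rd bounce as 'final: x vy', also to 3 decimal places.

Arc 1: start y=8.110, vy=22.750 → t=4.976, apex=34.516, x_land=21.494, impact vy=-26.010
  bounce: vy ← 0.89·26.010 = 23.149
Arc 2: start y=0.000, vy=23.149 → t=4.724, apex=27.340, x_land=41.903, impact vy=-23.149
  bounce: vy ← 0.89·23.149 = 20.602
Arc 3: start y=0.000, vy=20.602 → t=4.205, apex=21.656, x_land=60.067, impact vy=-20.602
  bounce: vy ← 0.89·20.602 = 18.336

1 4.976 34.516 21.494
2 4.724 27.340 41.903
3 4.205 21.656 60.067
final: 60.067 18.336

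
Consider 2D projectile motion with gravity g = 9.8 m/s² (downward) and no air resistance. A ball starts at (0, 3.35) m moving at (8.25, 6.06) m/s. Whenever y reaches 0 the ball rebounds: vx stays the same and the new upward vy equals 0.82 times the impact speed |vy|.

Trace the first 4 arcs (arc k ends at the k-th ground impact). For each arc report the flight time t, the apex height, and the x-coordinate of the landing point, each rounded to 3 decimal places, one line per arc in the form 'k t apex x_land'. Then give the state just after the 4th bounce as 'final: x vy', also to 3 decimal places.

Arc 1: start y=3.350, vy=6.060 → t=1.651, apex=5.224, x_land=13.620, impact vy=-10.118
  bounce: vy ← 0.82·10.118 = 8.297
Arc 2: start y=0.000, vy=8.297 → t=1.693, apex=3.512, x_land=27.589, impact vy=-8.297
  bounce: vy ← 0.82·8.297 = 6.804
Arc 3: start y=0.000, vy=6.804 → t=1.389, apex=2.362, x_land=39.044, impact vy=-6.804
  bounce: vy ← 0.82·6.804 = 5.579
Arc 4: start y=0.000, vy=5.579 → t=1.139, apex=1.588, x_land=48.438, impact vy=-5.579
  bounce: vy ← 0.82·5.579 = 4.575

1 1.651 5.224 13.620
2 1.693 3.512 27.589
3 1.389 2.362 39.044
4 1.139 1.588 48.438
final: 48.438 4.575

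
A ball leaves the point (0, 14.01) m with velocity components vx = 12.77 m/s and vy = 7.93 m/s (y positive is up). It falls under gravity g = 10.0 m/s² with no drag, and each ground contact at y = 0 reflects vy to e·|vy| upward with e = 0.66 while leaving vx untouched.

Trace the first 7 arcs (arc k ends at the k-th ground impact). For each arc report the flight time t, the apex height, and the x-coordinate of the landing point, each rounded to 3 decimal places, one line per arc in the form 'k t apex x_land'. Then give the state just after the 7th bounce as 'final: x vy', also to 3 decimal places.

1 2.645 17.154 33.780
2 2.445 7.472 65.002
3 1.614 3.255 85.609
4 1.065 1.418 99.209
5 0.703 0.618 108.186
6 0.464 0.269 114.110
7 0.306 0.117 118.020
final: 118.020 1.010

Arc 1: start y=14.010, vy=7.930 → t=2.645, apex=17.154, x_land=33.780, impact vy=-18.523
  bounce: vy ← 0.66·18.523 = 12.225
Arc 2: start y=0.000, vy=12.225 → t=2.445, apex=7.472, x_land=65.002, impact vy=-12.225
  bounce: vy ← 0.66·12.225 = 8.068
Arc 3: start y=0.000, vy=8.068 → t=1.614, apex=3.255, x_land=85.609, impact vy=-8.068
  bounce: vy ← 0.66·8.068 = 5.325
Arc 4: start y=0.000, vy=5.325 → t=1.065, apex=1.418, x_land=99.209, impact vy=-5.325
  bounce: vy ← 0.66·5.325 = 3.515
Arc 5: start y=0.000, vy=3.515 → t=0.703, apex=0.618, x_land=108.186, impact vy=-3.515
  bounce: vy ← 0.66·3.515 = 2.320
Arc 6: start y=0.000, vy=2.320 → t=0.464, apex=0.269, x_land=114.110, impact vy=-2.320
  bounce: vy ← 0.66·2.320 = 1.531
Arc 7: start y=0.000, vy=1.531 → t=0.306, apex=0.117, x_land=118.020, impact vy=-1.531
  bounce: vy ← 0.66·1.531 = 1.010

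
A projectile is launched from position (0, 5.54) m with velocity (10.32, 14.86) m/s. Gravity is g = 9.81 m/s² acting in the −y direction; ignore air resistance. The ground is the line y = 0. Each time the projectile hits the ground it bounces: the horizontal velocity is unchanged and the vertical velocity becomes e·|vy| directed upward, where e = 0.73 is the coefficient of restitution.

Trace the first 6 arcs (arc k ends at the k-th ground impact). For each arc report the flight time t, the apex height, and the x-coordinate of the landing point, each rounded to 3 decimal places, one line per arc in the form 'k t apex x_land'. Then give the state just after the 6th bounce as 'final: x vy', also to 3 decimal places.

1 3.365 16.795 34.729
2 2.702 8.950 62.609
3 1.972 4.769 82.962
4 1.440 2.542 97.820
5 1.051 1.354 108.666
6 0.767 0.722 116.583
final: 116.583 2.747

Arc 1: start y=5.540, vy=14.860 → t=3.365, apex=16.795, x_land=34.729, impact vy=-18.153
  bounce: vy ← 0.73·18.153 = 13.251
Arc 2: start y=0.000, vy=13.251 → t=2.702, apex=8.950, x_land=62.609, impact vy=-13.251
  bounce: vy ← 0.73·13.251 = 9.673
Arc 3: start y=0.000, vy=9.673 → t=1.972, apex=4.769, x_land=82.962, impact vy=-9.673
  bounce: vy ← 0.73·9.673 = 7.062
Arc 4: start y=0.000, vy=7.062 → t=1.440, apex=2.542, x_land=97.820, impact vy=-7.062
  bounce: vy ← 0.73·7.062 = 5.155
Arc 5: start y=0.000, vy=5.155 → t=1.051, apex=1.354, x_land=108.666, impact vy=-5.155
  bounce: vy ← 0.73·5.155 = 3.763
Arc 6: start y=0.000, vy=3.763 → t=0.767, apex=0.722, x_land=116.583, impact vy=-3.763
  bounce: vy ← 0.73·3.763 = 2.747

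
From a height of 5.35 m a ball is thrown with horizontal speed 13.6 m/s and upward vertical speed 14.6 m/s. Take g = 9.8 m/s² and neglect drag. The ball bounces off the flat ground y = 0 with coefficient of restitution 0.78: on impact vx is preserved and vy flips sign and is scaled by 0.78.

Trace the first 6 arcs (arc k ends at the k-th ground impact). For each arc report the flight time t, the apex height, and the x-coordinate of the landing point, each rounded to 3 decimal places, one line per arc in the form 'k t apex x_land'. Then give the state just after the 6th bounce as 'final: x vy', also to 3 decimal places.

1 3.310 16.226 45.009
2 2.839 9.872 83.616
3 2.214 6.006 113.729
4 1.727 3.654 137.218
5 1.347 2.223 155.539
6 1.051 1.353 169.829
final: 169.829 4.016

Arc 1: start y=5.350, vy=14.600 → t=3.310, apex=16.226, x_land=45.009, impact vy=-17.833
  bounce: vy ← 0.78·17.833 = 13.910
Arc 2: start y=0.000, vy=13.910 → t=2.839, apex=9.872, x_land=83.616, impact vy=-13.910
  bounce: vy ← 0.78·13.910 = 10.850
Arc 3: start y=0.000, vy=10.850 → t=2.214, apex=6.006, x_land=113.729, impact vy=-10.850
  bounce: vy ← 0.78·10.850 = 8.463
Arc 4: start y=0.000, vy=8.463 → t=1.727, apex=3.654, x_land=137.218, impact vy=-8.463
  bounce: vy ← 0.78·8.463 = 6.601
Arc 5: start y=0.000, vy=6.601 → t=1.347, apex=2.223, x_land=155.539, impact vy=-6.601
  bounce: vy ← 0.78·6.601 = 5.149
Arc 6: start y=0.000, vy=5.149 → t=1.051, apex=1.353, x_land=169.829, impact vy=-5.149
  bounce: vy ← 0.78·5.149 = 4.016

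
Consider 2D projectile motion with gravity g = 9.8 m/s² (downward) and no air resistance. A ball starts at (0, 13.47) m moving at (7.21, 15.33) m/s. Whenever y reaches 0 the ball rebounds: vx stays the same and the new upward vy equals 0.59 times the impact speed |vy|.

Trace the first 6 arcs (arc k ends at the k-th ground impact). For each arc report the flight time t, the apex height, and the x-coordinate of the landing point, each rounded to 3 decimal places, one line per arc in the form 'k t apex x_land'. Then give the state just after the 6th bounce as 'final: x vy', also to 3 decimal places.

Arc 1: start y=13.470, vy=15.330 → t=3.844, apex=25.460, x_land=27.713, impact vy=-22.339
  bounce: vy ← 0.59·22.339 = 13.180
Arc 2: start y=0.000, vy=13.180 → t=2.690, apex=8.863, x_land=47.107, impact vy=-13.180
  bounce: vy ← 0.59·13.180 = 7.776
Arc 3: start y=0.000, vy=7.776 → t=1.587, apex=3.085, x_land=58.549, impact vy=-7.776
  bounce: vy ← 0.59·7.776 = 4.588
Arc 4: start y=0.000, vy=4.588 → t=0.936, apex=1.074, x_land=65.300, impact vy=-4.588
  bounce: vy ← 0.59·4.588 = 2.707
Arc 5: start y=0.000, vy=2.707 → t=0.552, apex=0.374, x_land=69.282, impact vy=-2.707
  bounce: vy ← 0.59·2.707 = 1.597
Arc 6: start y=0.000, vy=1.597 → t=0.326, apex=0.130, x_land=71.632, impact vy=-1.597
  bounce: vy ← 0.59·1.597 = 0.942

1 3.844 25.460 27.713
2 2.690 8.863 47.107
3 1.587 3.085 58.549
4 0.936 1.074 65.300
5 0.552 0.374 69.282
6 0.326 0.130 71.632
final: 71.632 0.942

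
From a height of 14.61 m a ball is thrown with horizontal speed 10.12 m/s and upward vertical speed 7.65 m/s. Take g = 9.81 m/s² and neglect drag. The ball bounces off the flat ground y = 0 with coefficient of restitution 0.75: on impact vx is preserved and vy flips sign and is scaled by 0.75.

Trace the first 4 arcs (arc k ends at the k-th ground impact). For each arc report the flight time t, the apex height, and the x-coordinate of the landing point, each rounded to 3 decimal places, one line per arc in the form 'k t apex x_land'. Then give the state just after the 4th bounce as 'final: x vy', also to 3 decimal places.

1 2.674 17.593 27.058
2 2.841 9.896 55.806
3 2.131 5.566 77.368
4 1.598 3.131 93.539
final: 93.539 5.878

Arc 1: start y=14.610, vy=7.650 → t=2.674, apex=17.593, x_land=27.058, impact vy=-18.579
  bounce: vy ← 0.75·18.579 = 13.934
Arc 2: start y=0.000, vy=13.934 → t=2.841, apex=9.896, x_land=55.806, impact vy=-13.934
  bounce: vy ← 0.75·13.934 = 10.451
Arc 3: start y=0.000, vy=10.451 → t=2.131, apex=5.566, x_land=77.368, impact vy=-10.451
  bounce: vy ← 0.75·10.451 = 7.838
Arc 4: start y=0.000, vy=7.838 → t=1.598, apex=3.131, x_land=93.539, impact vy=-7.838
  bounce: vy ← 0.75·7.838 = 5.878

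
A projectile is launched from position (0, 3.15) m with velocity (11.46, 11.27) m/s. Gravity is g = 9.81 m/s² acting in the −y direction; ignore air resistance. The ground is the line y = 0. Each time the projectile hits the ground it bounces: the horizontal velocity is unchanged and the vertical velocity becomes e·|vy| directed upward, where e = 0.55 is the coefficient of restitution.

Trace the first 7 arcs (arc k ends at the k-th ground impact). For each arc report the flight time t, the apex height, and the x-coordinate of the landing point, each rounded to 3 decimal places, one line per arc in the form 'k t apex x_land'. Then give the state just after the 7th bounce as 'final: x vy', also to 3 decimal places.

1 2.550 9.624 29.218
2 1.541 2.911 46.875
3 0.847 0.881 56.587
4 0.466 0.266 61.928
5 0.256 0.081 64.866
6 0.141 0.024 66.482
7 0.078 0.007 67.370
final: 67.370 0.209

Arc 1: start y=3.150, vy=11.270 → t=2.550, apex=9.624, x_land=29.218, impact vy=-13.741
  bounce: vy ← 0.55·13.741 = 7.558
Arc 2: start y=0.000, vy=7.558 → t=1.541, apex=2.911, x_land=46.875, impact vy=-7.558
  bounce: vy ← 0.55·7.558 = 4.157
Arc 3: start y=0.000, vy=4.157 → t=0.847, apex=0.881, x_land=56.587, impact vy=-4.157
  bounce: vy ← 0.55·4.157 = 2.286
Arc 4: start y=0.000, vy=2.286 → t=0.466, apex=0.266, x_land=61.928, impact vy=-2.286
  bounce: vy ← 0.55·2.286 = 1.257
Arc 5: start y=0.000, vy=1.257 → t=0.256, apex=0.081, x_land=64.866, impact vy=-1.257
  bounce: vy ← 0.55·1.257 = 0.692
Arc 6: start y=0.000, vy=0.692 → t=0.141, apex=0.024, x_land=66.482, impact vy=-0.692
  bounce: vy ← 0.55·0.692 = 0.380
Arc 7: start y=0.000, vy=0.380 → t=0.078, apex=0.007, x_land=67.370, impact vy=-0.380
  bounce: vy ← 0.55·0.380 = 0.209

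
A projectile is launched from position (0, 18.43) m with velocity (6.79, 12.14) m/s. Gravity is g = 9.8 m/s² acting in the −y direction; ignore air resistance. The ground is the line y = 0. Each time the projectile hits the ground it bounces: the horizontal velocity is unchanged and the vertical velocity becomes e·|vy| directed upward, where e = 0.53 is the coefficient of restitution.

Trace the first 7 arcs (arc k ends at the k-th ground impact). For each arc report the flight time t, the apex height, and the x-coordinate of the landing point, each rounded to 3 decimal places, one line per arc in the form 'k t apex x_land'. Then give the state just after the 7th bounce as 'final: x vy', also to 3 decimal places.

1 3.540 25.949 24.037
2 2.439 7.289 40.600
3 1.293 2.048 49.378
4 0.685 0.575 54.031
5 0.363 0.162 56.497
6 0.192 0.045 57.804
7 0.102 0.013 58.496
final: 58.496 0.265

Arc 1: start y=18.430, vy=12.140 → t=3.540, apex=25.949, x_land=24.037, impact vy=-22.552
  bounce: vy ← 0.53·22.552 = 11.953
Arc 2: start y=0.000, vy=11.953 → t=2.439, apex=7.289, x_land=40.600, impact vy=-11.953
  bounce: vy ← 0.53·11.953 = 6.335
Arc 3: start y=0.000, vy=6.335 → t=1.293, apex=2.048, x_land=49.378, impact vy=-6.335
  bounce: vy ← 0.53·6.335 = 3.358
Arc 4: start y=0.000, vy=3.358 → t=0.685, apex=0.575, x_land=54.031, impact vy=-3.358
  bounce: vy ← 0.53·3.358 = 1.779
Arc 5: start y=0.000, vy=1.779 → t=0.363, apex=0.162, x_land=56.497, impact vy=-1.779
  bounce: vy ← 0.53·1.779 = 0.943
Arc 6: start y=0.000, vy=0.943 → t=0.192, apex=0.045, x_land=57.804, impact vy=-0.943
  bounce: vy ← 0.53·0.943 = 0.500
Arc 7: start y=0.000, vy=0.500 → t=0.102, apex=0.013, x_land=58.496, impact vy=-0.500
  bounce: vy ← 0.53·0.500 = 0.265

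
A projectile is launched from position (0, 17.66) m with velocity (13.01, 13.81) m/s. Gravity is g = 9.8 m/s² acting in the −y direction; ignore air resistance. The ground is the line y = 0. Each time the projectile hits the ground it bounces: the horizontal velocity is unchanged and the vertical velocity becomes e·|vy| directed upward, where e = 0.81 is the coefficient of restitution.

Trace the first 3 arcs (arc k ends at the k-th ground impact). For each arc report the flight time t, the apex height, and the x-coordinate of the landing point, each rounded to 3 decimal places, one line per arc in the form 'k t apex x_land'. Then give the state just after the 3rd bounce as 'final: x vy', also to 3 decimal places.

Arc 1: start y=17.660, vy=13.810 → t=3.773, apex=27.390, x_land=49.093, impact vy=-23.170
  bounce: vy ← 0.81·23.170 = 18.768
Arc 2: start y=0.000, vy=18.768 → t=3.830, apex=17.971, x_land=98.923, impact vy=-18.768
  bounce: vy ← 0.81·18.768 = 15.202
Arc 3: start y=0.000, vy=15.202 → t=3.102, apex=11.791, x_land=139.286, impact vy=-15.202
  bounce: vy ← 0.81·15.202 = 12.314

1 3.773 27.390 49.093
2 3.830 17.971 98.923
3 3.102 11.791 139.286
final: 139.286 12.314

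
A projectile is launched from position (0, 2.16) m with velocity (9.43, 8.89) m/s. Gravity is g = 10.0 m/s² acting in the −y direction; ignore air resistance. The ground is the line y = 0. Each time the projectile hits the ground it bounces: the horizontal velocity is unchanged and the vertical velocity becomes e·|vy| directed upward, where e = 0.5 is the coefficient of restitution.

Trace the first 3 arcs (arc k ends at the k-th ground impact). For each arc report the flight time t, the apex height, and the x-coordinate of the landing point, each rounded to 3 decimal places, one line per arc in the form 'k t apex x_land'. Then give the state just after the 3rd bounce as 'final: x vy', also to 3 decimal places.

Arc 1: start y=2.160, vy=8.890 → t=1.995, apex=6.112, x_land=18.809, impact vy=-11.056
  bounce: vy ← 0.5·11.056 = 5.528
Arc 2: start y=0.000, vy=5.528 → t=1.106, apex=1.528, x_land=29.235, impact vy=-5.528
  bounce: vy ← 0.5·5.528 = 2.764
Arc 3: start y=0.000, vy=2.764 → t=0.553, apex=0.382, x_land=34.447, impact vy=-2.764
  bounce: vy ← 0.5·2.764 = 1.382

1 1.995 6.112 18.809
2 1.106 1.528 29.235
3 0.553 0.382 34.447
final: 34.447 1.382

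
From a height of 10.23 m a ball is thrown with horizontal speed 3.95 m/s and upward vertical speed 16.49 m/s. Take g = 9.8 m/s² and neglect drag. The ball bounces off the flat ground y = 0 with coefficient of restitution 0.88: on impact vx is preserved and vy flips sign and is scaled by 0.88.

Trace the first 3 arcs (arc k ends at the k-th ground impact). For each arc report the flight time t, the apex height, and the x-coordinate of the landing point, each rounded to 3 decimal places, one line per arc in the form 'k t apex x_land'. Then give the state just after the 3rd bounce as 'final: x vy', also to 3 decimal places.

Arc 1: start y=10.230, vy=16.490 → t=3.901, apex=24.103, x_land=15.407, impact vy=-21.735
  bounce: vy ← 0.88·21.735 = 19.127
Arc 2: start y=0.000, vy=19.127 → t=3.904, apex=18.666, x_land=30.826, impact vy=-19.127
  bounce: vy ← 0.88·19.127 = 16.832
Arc 3: start y=0.000, vy=16.832 → t=3.435, apex=14.455, x_land=44.395, impact vy=-16.832
  bounce: vy ← 0.88·16.832 = 14.812

1 3.901 24.103 15.407
2 3.904 18.666 30.826
3 3.435 14.455 44.395
final: 44.395 14.812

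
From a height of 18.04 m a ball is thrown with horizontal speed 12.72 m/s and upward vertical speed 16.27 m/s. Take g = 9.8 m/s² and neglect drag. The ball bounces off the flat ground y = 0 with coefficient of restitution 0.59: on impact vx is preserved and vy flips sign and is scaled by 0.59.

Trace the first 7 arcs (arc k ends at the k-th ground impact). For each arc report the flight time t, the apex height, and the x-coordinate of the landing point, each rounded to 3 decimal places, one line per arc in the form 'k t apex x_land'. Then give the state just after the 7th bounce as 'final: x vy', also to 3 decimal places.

Arc 1: start y=18.040, vy=16.270 → t=4.198, apex=31.546, x_land=53.392, impact vy=-24.866
  bounce: vy ← 0.59·24.866 = 14.671
Arc 2: start y=0.000, vy=14.671 → t=2.994, apex=10.981, x_land=91.476, impact vy=-14.671
  bounce: vy ← 0.59·14.671 = 8.656
Arc 3: start y=0.000, vy=8.656 → t=1.766, apex=3.823, x_land=113.946, impact vy=-8.656
  bounce: vy ← 0.59·8.656 = 5.107
Arc 4: start y=0.000, vy=5.107 → t=1.042, apex=1.331, x_land=127.203, impact vy=-5.107
  bounce: vy ← 0.59·5.107 = 3.013
Arc 5: start y=0.000, vy=3.013 → t=0.615, apex=0.463, x_land=135.024, impact vy=-3.013
  bounce: vy ← 0.59·3.013 = 1.778
Arc 6: start y=0.000, vy=1.778 → t=0.363, apex=0.161, x_land=139.639, impact vy=-1.778
  bounce: vy ← 0.59·1.778 = 1.049
Arc 7: start y=0.000, vy=1.049 → t=0.214, apex=0.056, x_land=142.362, impact vy=-1.049
  bounce: vy ← 0.59·1.049 = 0.619

1 4.198 31.546 53.392
2 2.994 10.981 91.476
3 1.766 3.823 113.946
4 1.042 1.331 127.203
5 0.615 0.463 135.024
6 0.363 0.161 139.639
7 0.214 0.056 142.362
final: 142.362 0.619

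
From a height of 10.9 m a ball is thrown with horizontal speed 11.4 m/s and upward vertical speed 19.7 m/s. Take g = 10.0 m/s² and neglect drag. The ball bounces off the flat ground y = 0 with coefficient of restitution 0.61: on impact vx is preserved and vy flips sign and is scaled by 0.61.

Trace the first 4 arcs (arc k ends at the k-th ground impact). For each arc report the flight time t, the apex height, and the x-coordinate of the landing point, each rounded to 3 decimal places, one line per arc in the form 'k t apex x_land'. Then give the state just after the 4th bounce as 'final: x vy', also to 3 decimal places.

1 4.432 30.304 50.524
2 3.004 11.276 84.763
3 1.832 4.196 105.650
4 1.118 1.561 118.391
final: 118.391 3.409

Arc 1: start y=10.900, vy=19.700 → t=4.432, apex=30.304, x_land=50.524, impact vy=-24.619
  bounce: vy ← 0.61·24.619 = 15.018
Arc 2: start y=0.000, vy=15.018 → t=3.004, apex=11.276, x_land=84.763, impact vy=-15.018
  bounce: vy ← 0.61·15.018 = 9.161
Arc 3: start y=0.000, vy=9.161 → t=1.832, apex=4.196, x_land=105.650, impact vy=-9.161
  bounce: vy ← 0.61·9.161 = 5.588
Arc 4: start y=0.000, vy=5.588 → t=1.118, apex=1.561, x_land=118.391, impact vy=-5.588
  bounce: vy ← 0.61·5.588 = 3.409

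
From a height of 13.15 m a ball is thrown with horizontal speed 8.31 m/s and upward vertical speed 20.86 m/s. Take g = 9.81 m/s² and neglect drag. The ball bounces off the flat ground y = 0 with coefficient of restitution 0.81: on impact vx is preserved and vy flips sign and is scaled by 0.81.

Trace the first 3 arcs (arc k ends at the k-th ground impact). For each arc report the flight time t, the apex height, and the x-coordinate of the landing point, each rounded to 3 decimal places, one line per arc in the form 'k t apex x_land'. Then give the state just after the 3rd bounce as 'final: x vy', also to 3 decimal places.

1 4.810 35.328 39.972
2 4.348 23.179 76.102
3 3.522 15.208 105.366
final: 105.366 13.992

Arc 1: start y=13.150, vy=20.860 → t=4.810, apex=35.328, x_land=39.972, impact vy=-26.328
  bounce: vy ← 0.81·26.328 = 21.325
Arc 2: start y=0.000, vy=21.325 → t=4.348, apex=23.179, x_land=76.102, impact vy=-21.325
  bounce: vy ← 0.81·21.325 = 17.274
Arc 3: start y=0.000, vy=17.274 → t=3.522, apex=15.208, x_land=105.366, impact vy=-17.274
  bounce: vy ← 0.81·17.274 = 13.992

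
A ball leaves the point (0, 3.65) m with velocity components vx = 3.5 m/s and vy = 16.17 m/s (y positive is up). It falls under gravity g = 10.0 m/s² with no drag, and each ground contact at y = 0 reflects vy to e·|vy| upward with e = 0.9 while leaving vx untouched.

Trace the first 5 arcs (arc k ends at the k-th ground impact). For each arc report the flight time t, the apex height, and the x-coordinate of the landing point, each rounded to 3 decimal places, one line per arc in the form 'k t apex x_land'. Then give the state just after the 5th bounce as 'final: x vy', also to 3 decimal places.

1 3.446 16.723 12.060
2 3.292 13.546 23.582
3 2.963 10.972 33.952
4 2.666 8.888 43.284
5 2.400 7.199 51.684
final: 51.684 10.799

Arc 1: start y=3.650, vy=16.170 → t=3.446, apex=16.723, x_land=12.060, impact vy=-18.288
  bounce: vy ← 0.9·18.288 = 16.460
Arc 2: start y=0.000, vy=16.460 → t=3.292, apex=13.546, x_land=23.582, impact vy=-16.460
  bounce: vy ← 0.9·16.460 = 14.814
Arc 3: start y=0.000, vy=14.814 → t=2.963, apex=10.972, x_land=33.952, impact vy=-14.814
  bounce: vy ← 0.9·14.814 = 13.332
Arc 4: start y=0.000, vy=13.332 → t=2.666, apex=8.888, x_land=43.284, impact vy=-13.332
  bounce: vy ← 0.9·13.332 = 11.999
Arc 5: start y=0.000, vy=11.999 → t=2.400, apex=7.199, x_land=51.684, impact vy=-11.999
  bounce: vy ← 0.9·11.999 = 10.799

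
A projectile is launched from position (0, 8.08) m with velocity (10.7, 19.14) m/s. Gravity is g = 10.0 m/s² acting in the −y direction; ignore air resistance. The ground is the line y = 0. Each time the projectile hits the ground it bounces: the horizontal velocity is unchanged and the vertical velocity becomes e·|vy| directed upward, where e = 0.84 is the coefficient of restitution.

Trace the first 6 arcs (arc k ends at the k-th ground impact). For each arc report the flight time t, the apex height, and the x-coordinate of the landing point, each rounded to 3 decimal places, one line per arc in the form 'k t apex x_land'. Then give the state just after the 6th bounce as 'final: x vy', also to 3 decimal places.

1 4.212 26.397 45.065
2 3.860 18.626 86.368
3 3.243 13.142 121.063
4 2.724 9.273 150.207
5 2.288 6.543 174.688
6 1.922 4.617 195.251
final: 195.251 8.072

Arc 1: start y=8.080, vy=19.140 → t=4.212, apex=26.397, x_land=45.065, impact vy=-22.977
  bounce: vy ← 0.84·22.977 = 19.301
Arc 2: start y=0.000, vy=19.301 → t=3.860, apex=18.626, x_land=86.368, impact vy=-19.301
  bounce: vy ← 0.84·19.301 = 16.213
Arc 3: start y=0.000, vy=16.213 → t=3.243, apex=13.142, x_land=121.063, impact vy=-16.213
  bounce: vy ← 0.84·16.213 = 13.619
Arc 4: start y=0.000, vy=13.619 → t=2.724, apex=9.273, x_land=150.207, impact vy=-13.619
  bounce: vy ← 0.84·13.619 = 11.440
Arc 5: start y=0.000, vy=11.440 → t=2.288, apex=6.543, x_land=174.688, impact vy=-11.440
  bounce: vy ← 0.84·11.440 = 9.609
Arc 6: start y=0.000, vy=9.609 → t=1.922, apex=4.617, x_land=195.251, impact vy=-9.609
  bounce: vy ← 0.84·9.609 = 8.072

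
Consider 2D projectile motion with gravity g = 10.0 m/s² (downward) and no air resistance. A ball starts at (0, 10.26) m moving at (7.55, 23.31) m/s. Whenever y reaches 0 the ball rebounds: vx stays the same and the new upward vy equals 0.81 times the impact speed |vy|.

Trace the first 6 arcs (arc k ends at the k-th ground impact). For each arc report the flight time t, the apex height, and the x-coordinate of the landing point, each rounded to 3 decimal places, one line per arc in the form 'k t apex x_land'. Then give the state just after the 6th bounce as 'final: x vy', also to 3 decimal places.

Arc 1: start y=10.260, vy=23.310 → t=5.067, apex=37.428, x_land=38.256, impact vy=-27.360
  bounce: vy ← 0.81·27.360 = 22.161
Arc 2: start y=0.000, vy=22.161 → t=4.432, apex=24.556, x_land=71.719, impact vy=-22.161
  bounce: vy ← 0.81·22.161 = 17.951
Arc 3: start y=0.000, vy=17.951 → t=3.590, apex=16.111, x_land=98.825, impact vy=-17.951
  bounce: vy ← 0.81·17.951 = 14.540
Arc 4: start y=0.000, vy=14.540 → t=2.908, apex=10.571, x_land=120.781, impact vy=-14.540
  bounce: vy ← 0.81·14.540 = 11.777
Arc 5: start y=0.000, vy=11.777 → t=2.355, apex=6.935, x_land=138.565, impact vy=-11.777
  bounce: vy ← 0.81·11.777 = 9.540
Arc 6: start y=0.000, vy=9.540 → t=1.908, apex=4.550, x_land=152.970, impact vy=-9.540
  bounce: vy ← 0.81·9.540 = 7.727

1 5.067 37.428 38.256
2 4.432 24.556 71.719
3 3.590 16.111 98.825
4 2.908 10.571 120.781
5 2.355 6.935 138.565
6 1.908 4.550 152.970
final: 152.970 7.727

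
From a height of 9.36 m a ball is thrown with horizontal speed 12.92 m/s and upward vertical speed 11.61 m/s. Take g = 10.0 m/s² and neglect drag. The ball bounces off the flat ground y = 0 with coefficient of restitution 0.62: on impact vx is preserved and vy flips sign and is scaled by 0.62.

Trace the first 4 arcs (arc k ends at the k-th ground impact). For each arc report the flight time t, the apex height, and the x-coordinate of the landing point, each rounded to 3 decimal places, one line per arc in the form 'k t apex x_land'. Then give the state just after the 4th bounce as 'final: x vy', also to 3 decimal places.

Arc 1: start y=9.360, vy=11.610 → t=2.955, apex=16.100, x_land=38.184, impact vy=-17.944
  bounce: vy ← 0.62·17.944 = 11.125
Arc 2: start y=0.000, vy=11.125 → t=2.225, apex=6.189, x_land=66.932, impact vy=-11.125
  bounce: vy ← 0.62·11.125 = 6.898
Arc 3: start y=0.000, vy=6.898 → t=1.380, apex=2.379, x_land=84.756, impact vy=-6.898
  bounce: vy ← 0.62·6.898 = 4.277
Arc 4: start y=0.000, vy=4.277 → t=0.855, apex=0.914, x_land=95.806, impact vy=-4.277
  bounce: vy ← 0.62·4.277 = 2.651

1 2.955 16.100 38.184
2 2.225 6.189 66.932
3 1.380 2.379 84.756
4 0.855 0.914 95.806
final: 95.806 2.651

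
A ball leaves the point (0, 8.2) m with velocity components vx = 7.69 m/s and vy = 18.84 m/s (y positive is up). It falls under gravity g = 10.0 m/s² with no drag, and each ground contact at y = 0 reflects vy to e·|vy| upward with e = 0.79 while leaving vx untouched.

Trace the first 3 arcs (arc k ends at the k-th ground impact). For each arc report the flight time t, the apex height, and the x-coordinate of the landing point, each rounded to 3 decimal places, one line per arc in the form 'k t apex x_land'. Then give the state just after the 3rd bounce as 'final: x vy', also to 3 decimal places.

Arc 1: start y=8.200, vy=18.840 → t=4.162, apex=25.947, x_land=32.006, impact vy=-22.780
  bounce: vy ← 0.79·22.780 = 17.996
Arc 2: start y=0.000, vy=17.996 → t=3.599, apex=16.194, x_land=59.685, impact vy=-17.996
  bounce: vy ← 0.79·17.996 = 14.217
Arc 3: start y=0.000, vy=14.217 → t=2.843, apex=10.106, x_land=81.551, impact vy=-14.217
  bounce: vy ← 0.79·14.217 = 11.232

1 4.162 25.947 32.006
2 3.599 16.194 59.685
3 2.843 10.106 81.551
final: 81.551 11.232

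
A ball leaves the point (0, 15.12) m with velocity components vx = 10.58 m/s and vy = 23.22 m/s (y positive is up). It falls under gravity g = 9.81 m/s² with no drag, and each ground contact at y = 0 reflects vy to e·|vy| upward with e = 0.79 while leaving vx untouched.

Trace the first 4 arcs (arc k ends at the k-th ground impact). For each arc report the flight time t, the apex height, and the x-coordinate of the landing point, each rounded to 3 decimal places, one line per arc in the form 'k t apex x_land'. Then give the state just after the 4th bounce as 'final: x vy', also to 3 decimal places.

1 5.314 42.601 56.222
2 4.656 26.587 105.487
3 3.679 16.593 144.405
4 2.906 10.356 175.151
final: 175.151 11.261

Arc 1: start y=15.120, vy=23.220 → t=5.314, apex=42.601, x_land=56.222, impact vy=-28.911
  bounce: vy ← 0.79·28.911 = 22.839
Arc 2: start y=0.000, vy=22.839 → t=4.656, apex=26.587, x_land=105.487, impact vy=-22.839
  bounce: vy ← 0.79·22.839 = 18.043
Arc 3: start y=0.000, vy=18.043 → t=3.679, apex=16.593, x_land=144.405, impact vy=-18.043
  bounce: vy ← 0.79·18.043 = 14.254
Arc 4: start y=0.000, vy=14.254 → t=2.906, apex=10.356, x_land=175.151, impact vy=-14.254
  bounce: vy ← 0.79·14.254 = 11.261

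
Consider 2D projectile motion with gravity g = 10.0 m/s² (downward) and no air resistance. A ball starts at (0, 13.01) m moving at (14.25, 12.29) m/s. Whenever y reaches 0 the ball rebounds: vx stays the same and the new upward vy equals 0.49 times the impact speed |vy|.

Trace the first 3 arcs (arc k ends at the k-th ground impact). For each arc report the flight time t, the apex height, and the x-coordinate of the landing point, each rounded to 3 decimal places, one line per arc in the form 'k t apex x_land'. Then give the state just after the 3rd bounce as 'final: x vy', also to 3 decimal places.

Arc 1: start y=13.010, vy=12.290 → t=3.257, apex=20.562, x_land=46.411, impact vy=-20.279
  bounce: vy ← 0.49·20.279 = 9.937
Arc 2: start y=0.000, vy=9.937 → t=1.987, apex=4.937, x_land=74.731, impact vy=-9.937
  bounce: vy ← 0.49·9.937 = 4.869
Arc 3: start y=0.000, vy=4.869 → t=0.974, apex=1.185, x_land=88.608, impact vy=-4.869
  bounce: vy ← 0.49·4.869 = 2.386

1 3.257 20.562 46.411
2 1.987 4.937 74.731
3 0.974 1.185 88.608
final: 88.608 2.386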